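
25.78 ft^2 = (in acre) 0.0005918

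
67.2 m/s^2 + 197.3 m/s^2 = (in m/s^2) 264.5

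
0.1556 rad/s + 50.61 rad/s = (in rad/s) 50.77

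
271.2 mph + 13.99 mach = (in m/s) 4885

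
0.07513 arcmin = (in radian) 2.185e-05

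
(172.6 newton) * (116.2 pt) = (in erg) 7.075e+07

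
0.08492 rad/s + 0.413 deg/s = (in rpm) 0.8798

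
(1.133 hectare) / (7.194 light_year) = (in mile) 1.034e-16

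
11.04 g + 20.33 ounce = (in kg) 0.5874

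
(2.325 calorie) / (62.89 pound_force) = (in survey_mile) 2.161e-05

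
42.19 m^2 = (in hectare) 0.004219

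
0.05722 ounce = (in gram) 1.622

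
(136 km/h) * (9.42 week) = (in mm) 2.152e+11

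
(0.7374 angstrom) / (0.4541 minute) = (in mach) 7.948e-15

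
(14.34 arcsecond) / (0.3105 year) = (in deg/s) 4.068e-10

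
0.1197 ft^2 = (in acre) 2.748e-06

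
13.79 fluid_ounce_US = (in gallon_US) 0.1077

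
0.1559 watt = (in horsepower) 0.0002091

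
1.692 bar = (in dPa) 1.692e+06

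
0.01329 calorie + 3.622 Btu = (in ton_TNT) 9.134e-07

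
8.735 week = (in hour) 1467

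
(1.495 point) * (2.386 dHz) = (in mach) 3.696e-07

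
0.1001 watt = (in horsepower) 0.0001342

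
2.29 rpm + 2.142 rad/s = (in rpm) 22.74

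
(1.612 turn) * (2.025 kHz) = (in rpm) 1.959e+05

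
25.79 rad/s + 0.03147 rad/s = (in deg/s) 1479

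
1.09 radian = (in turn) 0.1735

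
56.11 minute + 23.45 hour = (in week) 0.1451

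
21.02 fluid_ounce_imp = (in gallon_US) 0.1578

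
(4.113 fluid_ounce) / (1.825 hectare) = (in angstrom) 66.65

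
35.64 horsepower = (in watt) 2.658e+04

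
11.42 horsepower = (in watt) 8516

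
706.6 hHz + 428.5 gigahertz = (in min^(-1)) 2.571e+13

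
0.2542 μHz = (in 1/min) 1.525e-05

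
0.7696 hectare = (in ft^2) 8.284e+04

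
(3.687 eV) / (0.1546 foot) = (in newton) 1.254e-17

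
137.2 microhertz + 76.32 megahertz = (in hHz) 7.632e+05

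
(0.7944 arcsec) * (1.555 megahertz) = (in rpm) 57.19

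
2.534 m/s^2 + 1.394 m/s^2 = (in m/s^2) 3.928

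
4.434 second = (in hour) 0.001232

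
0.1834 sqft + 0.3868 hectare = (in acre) 0.9558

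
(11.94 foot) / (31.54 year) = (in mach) 1.075e-11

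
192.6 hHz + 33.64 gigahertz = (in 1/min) 2.018e+12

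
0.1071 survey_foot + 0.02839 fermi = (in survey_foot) 0.1071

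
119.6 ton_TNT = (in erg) 5.004e+18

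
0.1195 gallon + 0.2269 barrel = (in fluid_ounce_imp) 1286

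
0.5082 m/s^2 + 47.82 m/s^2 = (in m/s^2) 48.33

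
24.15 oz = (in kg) 0.6846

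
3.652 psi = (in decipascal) 2.518e+05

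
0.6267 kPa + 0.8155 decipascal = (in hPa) 6.268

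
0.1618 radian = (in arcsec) 3.337e+04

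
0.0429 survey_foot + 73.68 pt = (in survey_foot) 0.1282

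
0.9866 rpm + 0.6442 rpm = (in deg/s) 9.785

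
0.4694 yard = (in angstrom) 4.292e+09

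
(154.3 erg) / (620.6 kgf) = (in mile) 1.575e-12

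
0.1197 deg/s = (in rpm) 0.01995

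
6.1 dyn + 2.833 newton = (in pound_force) 0.6369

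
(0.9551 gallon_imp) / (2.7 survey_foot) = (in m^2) 0.005276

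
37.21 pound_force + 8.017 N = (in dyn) 1.735e+07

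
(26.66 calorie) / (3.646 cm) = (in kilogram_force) 312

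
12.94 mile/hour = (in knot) 11.24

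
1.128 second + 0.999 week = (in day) 6.993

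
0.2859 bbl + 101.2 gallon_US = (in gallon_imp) 94.27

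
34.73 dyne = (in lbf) 7.808e-05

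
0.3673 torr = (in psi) 0.007102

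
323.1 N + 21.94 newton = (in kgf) 35.18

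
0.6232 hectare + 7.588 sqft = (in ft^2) 6.709e+04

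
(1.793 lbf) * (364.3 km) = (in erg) 2.906e+13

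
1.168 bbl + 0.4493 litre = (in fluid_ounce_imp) 6551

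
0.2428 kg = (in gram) 242.8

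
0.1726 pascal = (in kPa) 0.0001726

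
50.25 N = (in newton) 50.25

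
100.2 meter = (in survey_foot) 328.7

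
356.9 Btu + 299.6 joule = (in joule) 3.768e+05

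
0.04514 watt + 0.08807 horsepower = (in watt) 65.72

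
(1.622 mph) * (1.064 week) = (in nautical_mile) 251.9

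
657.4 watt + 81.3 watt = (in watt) 738.7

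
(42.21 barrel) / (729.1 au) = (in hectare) 6.153e-18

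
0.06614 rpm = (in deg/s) 0.3968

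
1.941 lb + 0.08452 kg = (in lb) 2.127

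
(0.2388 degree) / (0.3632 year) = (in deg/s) 2.085e-08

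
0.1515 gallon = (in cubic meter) 0.0005735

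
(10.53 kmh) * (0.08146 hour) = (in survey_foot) 2814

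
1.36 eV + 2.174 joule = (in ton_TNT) 5.196e-10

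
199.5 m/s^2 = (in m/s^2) 199.5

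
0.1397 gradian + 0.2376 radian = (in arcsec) 4.946e+04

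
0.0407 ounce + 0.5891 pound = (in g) 268.4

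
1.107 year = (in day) 404.1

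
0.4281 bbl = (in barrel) 0.4281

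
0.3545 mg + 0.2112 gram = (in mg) 211.6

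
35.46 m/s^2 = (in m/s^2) 35.46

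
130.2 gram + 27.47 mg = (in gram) 130.2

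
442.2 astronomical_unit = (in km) 6.615e+10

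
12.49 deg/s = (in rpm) 2.082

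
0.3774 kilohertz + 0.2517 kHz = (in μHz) 6.291e+08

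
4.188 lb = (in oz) 67.01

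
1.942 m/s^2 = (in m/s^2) 1.942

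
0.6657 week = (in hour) 111.8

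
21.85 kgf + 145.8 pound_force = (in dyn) 8.628e+07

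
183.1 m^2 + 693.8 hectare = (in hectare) 693.8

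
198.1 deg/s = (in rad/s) 3.457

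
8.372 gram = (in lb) 0.01846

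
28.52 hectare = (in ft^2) 3.07e+06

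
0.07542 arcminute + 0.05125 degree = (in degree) 0.05251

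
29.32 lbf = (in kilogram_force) 13.3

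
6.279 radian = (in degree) 359.8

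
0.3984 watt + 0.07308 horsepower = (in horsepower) 0.07361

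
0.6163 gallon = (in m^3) 0.002333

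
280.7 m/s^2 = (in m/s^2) 280.7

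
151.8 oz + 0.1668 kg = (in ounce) 157.7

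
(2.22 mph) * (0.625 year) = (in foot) 6.418e+07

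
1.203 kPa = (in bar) 0.01203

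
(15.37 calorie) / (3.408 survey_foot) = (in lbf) 13.92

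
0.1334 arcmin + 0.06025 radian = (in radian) 0.06029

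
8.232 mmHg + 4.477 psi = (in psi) 4.636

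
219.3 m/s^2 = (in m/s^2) 219.3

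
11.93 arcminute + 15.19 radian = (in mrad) 1.519e+04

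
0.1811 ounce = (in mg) 5134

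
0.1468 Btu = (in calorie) 37.02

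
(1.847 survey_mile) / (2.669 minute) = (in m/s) 18.56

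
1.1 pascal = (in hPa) 0.011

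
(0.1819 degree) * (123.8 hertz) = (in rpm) 3.753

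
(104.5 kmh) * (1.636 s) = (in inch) 1870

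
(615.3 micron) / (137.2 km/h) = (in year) 5.12e-13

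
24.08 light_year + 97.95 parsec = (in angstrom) 3.25e+28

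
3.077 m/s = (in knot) 5.981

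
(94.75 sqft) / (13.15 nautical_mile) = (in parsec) 1.171e-20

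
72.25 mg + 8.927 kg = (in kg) 8.927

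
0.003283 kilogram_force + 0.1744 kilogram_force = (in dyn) 1.742e+05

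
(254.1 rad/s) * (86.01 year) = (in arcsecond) 1.422e+17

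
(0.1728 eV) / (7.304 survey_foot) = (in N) 1.244e-20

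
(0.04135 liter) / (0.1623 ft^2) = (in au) 1.833e-14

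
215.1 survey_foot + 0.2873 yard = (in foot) 216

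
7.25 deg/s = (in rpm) 1.208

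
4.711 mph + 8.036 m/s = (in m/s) 10.14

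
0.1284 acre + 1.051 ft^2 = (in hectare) 0.05197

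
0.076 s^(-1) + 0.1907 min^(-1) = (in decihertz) 0.7918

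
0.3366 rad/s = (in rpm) 3.214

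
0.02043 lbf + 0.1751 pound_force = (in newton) 0.8698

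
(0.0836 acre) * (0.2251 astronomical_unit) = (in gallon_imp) 2.506e+15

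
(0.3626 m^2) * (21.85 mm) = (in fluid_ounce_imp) 278.8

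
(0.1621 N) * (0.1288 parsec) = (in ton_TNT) 1.54e+05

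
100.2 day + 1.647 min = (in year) 0.2745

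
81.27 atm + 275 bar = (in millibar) 3.573e+05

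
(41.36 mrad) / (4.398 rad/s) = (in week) 1.555e-08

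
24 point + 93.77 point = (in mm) 41.55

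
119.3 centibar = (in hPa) 1193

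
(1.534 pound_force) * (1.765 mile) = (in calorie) 4632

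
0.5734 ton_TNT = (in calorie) 5.734e+08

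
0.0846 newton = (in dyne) 8460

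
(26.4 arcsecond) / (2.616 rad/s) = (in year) 1.551e-12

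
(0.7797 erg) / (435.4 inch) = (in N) 7.05e-09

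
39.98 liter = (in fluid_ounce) 1352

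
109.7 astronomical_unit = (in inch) 6.461e+14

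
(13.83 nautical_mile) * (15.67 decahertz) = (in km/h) 1.445e+07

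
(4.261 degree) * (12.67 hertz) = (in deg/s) 53.99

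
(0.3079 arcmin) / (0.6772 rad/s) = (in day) 1.531e-09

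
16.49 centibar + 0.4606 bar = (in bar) 0.6255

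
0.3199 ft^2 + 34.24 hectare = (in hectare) 34.24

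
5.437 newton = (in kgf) 0.5544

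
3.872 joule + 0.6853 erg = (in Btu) 0.00367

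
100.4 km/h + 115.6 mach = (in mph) 8.811e+04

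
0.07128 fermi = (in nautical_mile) 3.849e-20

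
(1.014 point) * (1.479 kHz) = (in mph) 1.183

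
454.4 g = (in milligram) 4.544e+05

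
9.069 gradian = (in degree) 8.162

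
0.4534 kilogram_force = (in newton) 4.446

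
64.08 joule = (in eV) 4e+20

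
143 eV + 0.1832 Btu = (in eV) 1.206e+21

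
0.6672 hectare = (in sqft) 7.182e+04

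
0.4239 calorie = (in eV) 1.107e+19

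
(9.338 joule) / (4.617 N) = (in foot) 6.636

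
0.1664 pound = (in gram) 75.48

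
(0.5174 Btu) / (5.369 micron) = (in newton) 1.017e+08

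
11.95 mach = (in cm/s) 4.069e+05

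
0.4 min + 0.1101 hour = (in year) 1.333e-05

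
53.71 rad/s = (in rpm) 512.9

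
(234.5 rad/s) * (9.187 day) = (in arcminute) 6.399e+11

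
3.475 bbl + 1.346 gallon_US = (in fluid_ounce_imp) 1.962e+04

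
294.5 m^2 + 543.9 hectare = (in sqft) 5.855e+07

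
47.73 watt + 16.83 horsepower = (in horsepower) 16.89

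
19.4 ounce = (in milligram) 5.5e+05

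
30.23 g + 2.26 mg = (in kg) 0.03023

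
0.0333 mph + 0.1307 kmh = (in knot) 0.09951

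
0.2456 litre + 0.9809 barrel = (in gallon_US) 41.26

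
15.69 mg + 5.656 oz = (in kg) 0.1604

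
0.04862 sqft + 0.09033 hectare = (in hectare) 0.09033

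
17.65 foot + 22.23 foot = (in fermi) 1.216e+16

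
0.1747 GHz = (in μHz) 1.747e+14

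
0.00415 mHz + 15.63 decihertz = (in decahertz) 0.1563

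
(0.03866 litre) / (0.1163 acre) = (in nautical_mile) 4.435e-11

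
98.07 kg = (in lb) 216.2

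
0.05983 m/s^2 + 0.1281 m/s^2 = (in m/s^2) 0.1879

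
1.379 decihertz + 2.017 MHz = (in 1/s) 2.017e+06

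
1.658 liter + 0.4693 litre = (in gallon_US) 0.562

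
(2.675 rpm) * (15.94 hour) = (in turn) 2558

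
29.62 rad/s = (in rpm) 282.9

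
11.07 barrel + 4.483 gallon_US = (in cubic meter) 1.777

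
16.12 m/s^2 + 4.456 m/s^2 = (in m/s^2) 20.58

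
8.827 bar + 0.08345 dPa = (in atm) 8.712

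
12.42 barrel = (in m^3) 1.975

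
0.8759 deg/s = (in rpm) 0.146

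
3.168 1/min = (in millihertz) 52.8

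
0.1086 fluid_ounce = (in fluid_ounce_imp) 0.113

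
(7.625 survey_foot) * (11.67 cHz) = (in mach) 0.0007965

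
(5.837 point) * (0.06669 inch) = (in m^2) 3.488e-06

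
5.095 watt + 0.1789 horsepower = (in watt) 138.5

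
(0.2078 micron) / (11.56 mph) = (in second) 4.021e-08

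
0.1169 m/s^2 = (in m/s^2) 0.1169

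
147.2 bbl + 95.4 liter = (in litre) 2.35e+04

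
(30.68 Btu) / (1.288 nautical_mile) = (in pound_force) 3.051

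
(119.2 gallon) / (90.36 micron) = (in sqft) 5.375e+04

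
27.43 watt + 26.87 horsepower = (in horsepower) 26.91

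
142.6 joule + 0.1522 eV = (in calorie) 34.08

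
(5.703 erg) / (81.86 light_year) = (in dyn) 7.364e-20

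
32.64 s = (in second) 32.64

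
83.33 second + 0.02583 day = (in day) 0.02679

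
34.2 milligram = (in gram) 0.0342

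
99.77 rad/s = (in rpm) 952.7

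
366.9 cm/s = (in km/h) 13.21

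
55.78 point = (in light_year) 2.08e-18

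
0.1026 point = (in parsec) 1.173e-21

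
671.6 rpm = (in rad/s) 70.33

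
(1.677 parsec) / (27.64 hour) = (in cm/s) 5.2e+13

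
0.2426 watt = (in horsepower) 0.0003253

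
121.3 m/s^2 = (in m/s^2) 121.3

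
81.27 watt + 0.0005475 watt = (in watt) 81.27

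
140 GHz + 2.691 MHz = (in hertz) 1.4e+11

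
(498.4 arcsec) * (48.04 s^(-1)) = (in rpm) 1.108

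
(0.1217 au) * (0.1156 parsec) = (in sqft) 6.99e+26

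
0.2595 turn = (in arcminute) 5605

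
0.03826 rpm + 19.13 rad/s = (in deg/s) 1096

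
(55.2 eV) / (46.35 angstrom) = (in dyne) 0.0001908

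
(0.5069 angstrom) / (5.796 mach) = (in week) 4.247e-20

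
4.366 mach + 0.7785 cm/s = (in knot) 2890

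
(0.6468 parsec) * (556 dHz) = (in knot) 2.157e+18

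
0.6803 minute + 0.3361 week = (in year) 0.006447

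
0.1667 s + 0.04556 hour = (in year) 5.206e-06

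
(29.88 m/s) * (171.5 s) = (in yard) 5604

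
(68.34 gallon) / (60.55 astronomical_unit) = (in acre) 7.057e-18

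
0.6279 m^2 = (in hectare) 6.279e-05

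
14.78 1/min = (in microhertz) 2.463e+05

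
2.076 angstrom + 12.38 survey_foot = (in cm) 377.3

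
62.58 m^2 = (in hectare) 0.006258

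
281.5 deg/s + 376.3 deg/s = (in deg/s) 657.8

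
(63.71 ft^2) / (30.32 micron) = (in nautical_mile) 105.4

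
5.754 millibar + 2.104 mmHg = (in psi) 0.1241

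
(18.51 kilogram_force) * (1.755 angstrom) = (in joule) 3.186e-08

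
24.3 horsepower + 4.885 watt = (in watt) 1.813e+04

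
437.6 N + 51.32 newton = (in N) 488.9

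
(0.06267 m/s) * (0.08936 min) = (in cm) 33.6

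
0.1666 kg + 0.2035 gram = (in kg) 0.1668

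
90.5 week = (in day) 633.5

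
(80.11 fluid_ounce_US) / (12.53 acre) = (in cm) 4.672e-06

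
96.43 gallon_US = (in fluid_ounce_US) 1.234e+04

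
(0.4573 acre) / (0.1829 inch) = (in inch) 1.568e+07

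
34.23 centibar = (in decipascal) 3.423e+05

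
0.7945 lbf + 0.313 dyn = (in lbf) 0.7945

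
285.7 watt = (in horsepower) 0.3831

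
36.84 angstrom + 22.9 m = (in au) 1.531e-10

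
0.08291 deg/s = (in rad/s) 0.001447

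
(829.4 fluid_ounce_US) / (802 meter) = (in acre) 7.557e-09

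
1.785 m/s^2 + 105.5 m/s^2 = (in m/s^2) 107.3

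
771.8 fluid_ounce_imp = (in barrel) 0.1379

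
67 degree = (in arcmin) 4020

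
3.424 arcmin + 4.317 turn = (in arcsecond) 5.595e+06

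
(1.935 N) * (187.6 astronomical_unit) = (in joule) 5.43e+13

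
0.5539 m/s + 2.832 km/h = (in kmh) 4.826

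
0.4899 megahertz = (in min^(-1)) 2.939e+07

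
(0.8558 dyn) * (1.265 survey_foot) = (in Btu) 3.128e-09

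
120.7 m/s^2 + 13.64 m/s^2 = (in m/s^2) 134.3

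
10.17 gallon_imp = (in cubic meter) 0.04623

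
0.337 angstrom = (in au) 2.253e-22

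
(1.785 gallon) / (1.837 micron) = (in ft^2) 3.959e+04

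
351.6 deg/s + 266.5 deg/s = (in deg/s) 618.1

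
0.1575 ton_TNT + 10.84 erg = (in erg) 6.59e+15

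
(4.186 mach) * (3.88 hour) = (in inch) 7.838e+08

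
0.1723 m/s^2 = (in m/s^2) 0.1723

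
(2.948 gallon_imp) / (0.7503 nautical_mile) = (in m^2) 9.645e-06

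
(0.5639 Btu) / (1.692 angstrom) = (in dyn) 3.516e+17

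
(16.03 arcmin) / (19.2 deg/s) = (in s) 0.01391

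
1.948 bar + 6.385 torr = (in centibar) 195.7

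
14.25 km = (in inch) 5.61e+05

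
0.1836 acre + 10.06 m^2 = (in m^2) 753.1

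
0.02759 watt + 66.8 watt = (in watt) 66.83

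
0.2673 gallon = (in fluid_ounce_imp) 35.61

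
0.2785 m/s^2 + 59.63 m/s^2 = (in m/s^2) 59.91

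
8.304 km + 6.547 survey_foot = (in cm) 8.306e+05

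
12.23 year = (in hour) 1.071e+05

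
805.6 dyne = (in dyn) 805.6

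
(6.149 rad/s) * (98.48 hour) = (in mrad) 2.18e+09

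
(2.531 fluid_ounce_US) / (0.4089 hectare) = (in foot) 6.006e-08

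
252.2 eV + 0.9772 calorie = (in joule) 4.089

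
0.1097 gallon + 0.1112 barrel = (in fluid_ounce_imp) 636.8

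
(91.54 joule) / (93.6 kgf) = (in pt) 282.7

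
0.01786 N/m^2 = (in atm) 1.763e-07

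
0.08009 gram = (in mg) 80.09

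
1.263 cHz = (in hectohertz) 0.0001263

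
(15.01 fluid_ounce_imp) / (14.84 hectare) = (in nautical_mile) 1.552e-12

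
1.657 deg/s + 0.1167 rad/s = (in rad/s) 0.1456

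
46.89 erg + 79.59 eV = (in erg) 46.89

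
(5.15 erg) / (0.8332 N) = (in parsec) 2.003e-23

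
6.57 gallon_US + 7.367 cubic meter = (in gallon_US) 1953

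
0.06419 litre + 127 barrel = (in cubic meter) 20.19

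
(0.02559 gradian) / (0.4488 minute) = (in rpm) 0.0001425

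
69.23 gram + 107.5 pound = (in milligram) 4.883e+07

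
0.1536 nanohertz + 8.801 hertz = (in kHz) 0.008801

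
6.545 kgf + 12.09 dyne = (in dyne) 6.418e+06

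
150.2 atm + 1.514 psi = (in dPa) 1.523e+08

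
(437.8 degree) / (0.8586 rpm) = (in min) 1.416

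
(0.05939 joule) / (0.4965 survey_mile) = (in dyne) 7.433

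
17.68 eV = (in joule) 2.833e-18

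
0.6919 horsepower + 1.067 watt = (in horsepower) 0.6933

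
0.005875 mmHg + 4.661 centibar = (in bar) 0.04662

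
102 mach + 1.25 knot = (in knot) 6.751e+04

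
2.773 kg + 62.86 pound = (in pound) 68.97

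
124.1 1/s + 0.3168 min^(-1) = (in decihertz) 1241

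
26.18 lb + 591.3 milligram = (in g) 1.188e+04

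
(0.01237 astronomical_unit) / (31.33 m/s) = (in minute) 9.844e+05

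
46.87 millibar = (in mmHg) 35.16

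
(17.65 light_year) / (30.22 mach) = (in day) 1.878e+08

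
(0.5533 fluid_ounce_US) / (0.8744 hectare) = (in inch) 7.367e-08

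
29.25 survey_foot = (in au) 5.96e-11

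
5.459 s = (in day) 6.318e-05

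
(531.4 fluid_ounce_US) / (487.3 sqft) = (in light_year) 3.669e-20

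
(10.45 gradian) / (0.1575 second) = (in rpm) 9.952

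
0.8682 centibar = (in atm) 0.008568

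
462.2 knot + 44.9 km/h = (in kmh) 900.9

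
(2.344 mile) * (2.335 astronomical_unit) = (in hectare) 1.318e+11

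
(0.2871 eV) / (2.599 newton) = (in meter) 1.77e-20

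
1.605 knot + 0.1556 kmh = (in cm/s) 86.89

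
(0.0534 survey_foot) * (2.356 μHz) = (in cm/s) 3.835e-06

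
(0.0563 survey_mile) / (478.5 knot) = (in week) 6.086e-07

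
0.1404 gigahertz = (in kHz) 1.404e+05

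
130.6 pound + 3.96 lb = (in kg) 61.04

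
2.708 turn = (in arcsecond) 3.51e+06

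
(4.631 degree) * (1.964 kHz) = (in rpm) 1516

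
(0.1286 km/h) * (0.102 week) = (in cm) 2.204e+05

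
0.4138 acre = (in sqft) 1.803e+04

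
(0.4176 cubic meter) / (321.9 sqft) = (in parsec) 4.525e-19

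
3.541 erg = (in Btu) 3.356e-10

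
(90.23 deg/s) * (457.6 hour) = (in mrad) 2.594e+09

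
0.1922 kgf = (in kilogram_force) 0.1922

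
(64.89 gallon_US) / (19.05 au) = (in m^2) 8.619e-14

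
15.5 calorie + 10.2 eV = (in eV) 4.048e+20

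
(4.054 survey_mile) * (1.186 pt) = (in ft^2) 29.38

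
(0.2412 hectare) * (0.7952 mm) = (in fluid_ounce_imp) 6.75e+04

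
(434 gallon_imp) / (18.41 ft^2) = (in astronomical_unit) 7.711e-12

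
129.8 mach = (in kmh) 1.591e+05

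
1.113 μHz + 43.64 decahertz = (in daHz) 43.64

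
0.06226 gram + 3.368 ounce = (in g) 95.54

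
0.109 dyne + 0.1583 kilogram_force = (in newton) 1.552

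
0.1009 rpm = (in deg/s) 0.6054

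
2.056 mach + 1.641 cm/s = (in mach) 2.056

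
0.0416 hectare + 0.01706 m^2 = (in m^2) 416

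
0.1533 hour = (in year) 1.75e-05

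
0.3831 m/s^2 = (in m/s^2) 0.3831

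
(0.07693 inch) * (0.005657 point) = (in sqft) 4.197e-08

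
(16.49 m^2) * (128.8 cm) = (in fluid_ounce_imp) 7.475e+05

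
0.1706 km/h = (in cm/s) 4.739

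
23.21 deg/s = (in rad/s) 0.4051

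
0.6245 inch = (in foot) 0.05204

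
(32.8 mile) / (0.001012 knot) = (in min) 1.69e+06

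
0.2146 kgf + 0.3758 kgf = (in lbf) 1.302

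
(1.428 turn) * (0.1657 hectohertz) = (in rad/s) 148.7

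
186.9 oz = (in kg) 5.299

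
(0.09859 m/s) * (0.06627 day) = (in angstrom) 5.645e+12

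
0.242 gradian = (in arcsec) 784.1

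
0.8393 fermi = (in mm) 8.393e-13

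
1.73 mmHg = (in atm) 0.002276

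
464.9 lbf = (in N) 2068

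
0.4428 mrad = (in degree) 0.02537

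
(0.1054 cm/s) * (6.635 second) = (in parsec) 2.266e-19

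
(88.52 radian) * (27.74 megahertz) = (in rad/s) 2.456e+09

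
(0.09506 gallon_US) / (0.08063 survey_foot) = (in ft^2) 0.1576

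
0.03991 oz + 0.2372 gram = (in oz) 0.04828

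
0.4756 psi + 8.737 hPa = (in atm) 0.04099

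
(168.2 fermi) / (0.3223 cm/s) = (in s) 5.219e-11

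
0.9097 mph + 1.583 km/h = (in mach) 0.002486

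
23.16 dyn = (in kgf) 2.362e-05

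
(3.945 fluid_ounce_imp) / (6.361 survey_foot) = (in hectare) 5.781e-09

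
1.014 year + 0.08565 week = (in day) 370.7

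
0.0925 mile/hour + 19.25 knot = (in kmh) 35.8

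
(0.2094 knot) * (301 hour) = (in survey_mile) 72.53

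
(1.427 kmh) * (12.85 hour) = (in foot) 6.016e+04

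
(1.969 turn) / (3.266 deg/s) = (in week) 0.0003589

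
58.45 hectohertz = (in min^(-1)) 3.507e+05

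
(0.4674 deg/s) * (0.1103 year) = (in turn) 4516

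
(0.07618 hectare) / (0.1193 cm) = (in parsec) 2.069e-11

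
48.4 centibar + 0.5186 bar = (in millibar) 1003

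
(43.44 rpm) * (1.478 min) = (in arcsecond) 8.321e+07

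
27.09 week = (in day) 189.6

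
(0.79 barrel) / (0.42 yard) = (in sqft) 3.52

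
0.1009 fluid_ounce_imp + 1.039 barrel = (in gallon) 43.64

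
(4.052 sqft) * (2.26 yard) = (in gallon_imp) 171.1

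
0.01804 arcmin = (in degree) 0.0003007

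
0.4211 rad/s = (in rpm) 4.021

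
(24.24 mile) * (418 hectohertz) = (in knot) 3.17e+09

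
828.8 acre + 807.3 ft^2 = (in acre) 828.8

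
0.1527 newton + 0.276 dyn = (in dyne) 1.527e+04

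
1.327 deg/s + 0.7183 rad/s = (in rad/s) 0.7415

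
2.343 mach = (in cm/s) 7.978e+04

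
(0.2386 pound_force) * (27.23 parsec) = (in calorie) 2.131e+17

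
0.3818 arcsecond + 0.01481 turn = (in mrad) 93.06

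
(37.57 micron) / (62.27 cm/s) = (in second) 6.033e-05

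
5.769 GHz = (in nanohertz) 5.769e+18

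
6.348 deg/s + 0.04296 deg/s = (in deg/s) 6.391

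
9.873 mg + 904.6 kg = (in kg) 904.6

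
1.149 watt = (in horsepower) 0.001541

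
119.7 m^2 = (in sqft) 1288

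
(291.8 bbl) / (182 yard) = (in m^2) 0.2788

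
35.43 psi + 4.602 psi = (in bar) 2.76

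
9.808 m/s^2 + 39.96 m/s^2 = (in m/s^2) 49.77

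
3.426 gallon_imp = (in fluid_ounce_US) 526.7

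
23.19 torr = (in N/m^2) 3092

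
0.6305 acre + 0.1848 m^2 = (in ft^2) 2.747e+04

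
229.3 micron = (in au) 1.533e-15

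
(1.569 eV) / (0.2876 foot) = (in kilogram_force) 2.924e-19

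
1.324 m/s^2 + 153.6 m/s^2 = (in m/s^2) 154.9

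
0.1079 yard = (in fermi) 9.866e+13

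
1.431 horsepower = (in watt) 1067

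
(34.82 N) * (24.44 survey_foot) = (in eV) 1.619e+21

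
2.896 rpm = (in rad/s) 0.3033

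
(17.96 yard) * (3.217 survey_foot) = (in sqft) 173.3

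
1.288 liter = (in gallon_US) 0.3403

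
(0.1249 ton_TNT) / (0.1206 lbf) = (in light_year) 1.03e-07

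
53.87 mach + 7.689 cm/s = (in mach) 53.87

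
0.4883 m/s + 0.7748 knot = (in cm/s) 88.69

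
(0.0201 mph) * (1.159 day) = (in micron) 8.998e+08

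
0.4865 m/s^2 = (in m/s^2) 0.4865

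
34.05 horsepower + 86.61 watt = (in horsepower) 34.17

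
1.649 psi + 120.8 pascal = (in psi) 1.667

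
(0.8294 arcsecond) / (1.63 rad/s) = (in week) 4.079e-12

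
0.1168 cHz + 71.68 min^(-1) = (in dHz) 11.96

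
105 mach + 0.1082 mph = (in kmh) 1.287e+05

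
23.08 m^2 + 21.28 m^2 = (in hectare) 0.004436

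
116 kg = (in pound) 255.7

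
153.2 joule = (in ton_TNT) 3.662e-08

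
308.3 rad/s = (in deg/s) 1.766e+04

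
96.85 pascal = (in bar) 0.0009685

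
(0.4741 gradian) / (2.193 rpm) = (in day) 3.753e-07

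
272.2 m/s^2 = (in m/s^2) 272.2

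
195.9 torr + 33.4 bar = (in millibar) 3.366e+04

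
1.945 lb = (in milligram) 8.822e+05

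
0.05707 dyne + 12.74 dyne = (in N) 0.000128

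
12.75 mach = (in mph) 9711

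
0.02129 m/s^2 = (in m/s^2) 0.02129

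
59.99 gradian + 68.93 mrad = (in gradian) 64.38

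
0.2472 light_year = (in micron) 2.339e+21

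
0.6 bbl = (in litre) 95.39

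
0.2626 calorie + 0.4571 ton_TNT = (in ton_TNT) 0.4571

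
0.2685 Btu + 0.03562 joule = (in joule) 283.3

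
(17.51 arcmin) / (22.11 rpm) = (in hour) 6.111e-07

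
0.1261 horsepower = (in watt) 94.03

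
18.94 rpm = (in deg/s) 113.6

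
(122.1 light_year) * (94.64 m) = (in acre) 2.701e+16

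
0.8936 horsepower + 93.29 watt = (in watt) 759.6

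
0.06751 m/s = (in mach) 0.0001983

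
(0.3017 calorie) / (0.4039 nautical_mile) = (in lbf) 0.0003794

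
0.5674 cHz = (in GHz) 5.674e-12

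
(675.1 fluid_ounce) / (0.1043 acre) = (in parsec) 1.533e-21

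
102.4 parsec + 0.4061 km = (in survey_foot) 1.037e+19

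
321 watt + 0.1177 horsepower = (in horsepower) 0.5482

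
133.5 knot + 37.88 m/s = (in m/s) 106.6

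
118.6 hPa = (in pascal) 1.186e+04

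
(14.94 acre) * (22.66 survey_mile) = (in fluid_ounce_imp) 7.76e+13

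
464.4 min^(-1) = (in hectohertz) 0.0774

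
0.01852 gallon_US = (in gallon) 0.01852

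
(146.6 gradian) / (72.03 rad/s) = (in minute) 0.0005328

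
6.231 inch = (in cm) 15.83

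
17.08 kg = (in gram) 1.708e+04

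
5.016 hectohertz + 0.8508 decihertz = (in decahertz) 50.17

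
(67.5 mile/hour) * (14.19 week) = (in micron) 2.59e+14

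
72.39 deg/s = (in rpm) 12.07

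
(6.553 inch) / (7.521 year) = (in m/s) 7.018e-10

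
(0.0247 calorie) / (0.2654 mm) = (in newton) 389.4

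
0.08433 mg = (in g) 8.433e-05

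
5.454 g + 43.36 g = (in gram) 48.81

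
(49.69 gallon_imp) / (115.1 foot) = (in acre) 1.591e-06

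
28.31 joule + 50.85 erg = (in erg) 2.831e+08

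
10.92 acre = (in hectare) 4.419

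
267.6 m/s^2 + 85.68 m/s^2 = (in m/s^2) 353.3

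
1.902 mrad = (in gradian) 0.1211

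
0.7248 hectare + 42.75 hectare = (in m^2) 4.347e+05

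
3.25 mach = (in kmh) 3984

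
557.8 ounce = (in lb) 34.86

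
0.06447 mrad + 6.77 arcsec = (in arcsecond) 20.07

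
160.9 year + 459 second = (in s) 5.074e+09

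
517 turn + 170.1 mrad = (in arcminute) 1.117e+07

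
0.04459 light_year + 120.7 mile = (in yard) 4.613e+14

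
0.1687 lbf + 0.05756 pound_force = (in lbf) 0.2263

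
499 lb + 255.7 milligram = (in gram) 2.263e+05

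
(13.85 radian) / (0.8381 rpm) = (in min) 2.63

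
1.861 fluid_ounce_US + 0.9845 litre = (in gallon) 0.2746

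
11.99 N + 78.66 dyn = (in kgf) 1.223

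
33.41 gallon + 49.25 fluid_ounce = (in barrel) 0.8046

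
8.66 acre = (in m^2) 3.505e+04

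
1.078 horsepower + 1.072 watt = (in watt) 804.9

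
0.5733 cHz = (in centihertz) 0.5733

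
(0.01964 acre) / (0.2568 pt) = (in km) 877.3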